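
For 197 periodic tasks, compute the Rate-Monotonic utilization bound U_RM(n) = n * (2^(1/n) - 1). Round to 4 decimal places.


Compute 2^(1/197) = 1.0035247108
Subtract 1: 1.0035247108 - 1 = 0.0035247108
Multiply by n: 197 * 0.0035247108 = 0.6943680276
Round to 4 dp: 0.6944

0.6944


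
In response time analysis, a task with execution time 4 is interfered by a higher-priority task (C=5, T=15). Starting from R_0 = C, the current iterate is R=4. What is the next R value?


R_next = C + ceil(R_prev / T_hp) * C_hp
ceil(4 / 15) = ceil(0.2667) = 1
Interference = 1 * 5 = 5
R_next = 4 + 5 = 9

9


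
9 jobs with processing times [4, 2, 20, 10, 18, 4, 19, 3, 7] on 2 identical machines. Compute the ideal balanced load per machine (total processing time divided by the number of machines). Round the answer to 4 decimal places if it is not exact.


Total processing time = 4 + 2 + 20 + 10 + 18 + 4 + 19 + 3 + 7 = 87
Number of machines = 2
Ideal balanced load = 87 / 2 = 43.5

43.5


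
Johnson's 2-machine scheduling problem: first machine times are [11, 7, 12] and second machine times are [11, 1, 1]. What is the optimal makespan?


Apply Johnson's rule:
  Group 1 (a <= b): [(1, 11, 11)]
  Group 2 (a > b): [(2, 7, 1), (3, 12, 1)]
Optimal job order: [1, 2, 3]
Schedule:
  Job 1: M1 done at 11, M2 done at 22
  Job 2: M1 done at 18, M2 done at 23
  Job 3: M1 done at 30, M2 done at 31
Makespan = 31

31


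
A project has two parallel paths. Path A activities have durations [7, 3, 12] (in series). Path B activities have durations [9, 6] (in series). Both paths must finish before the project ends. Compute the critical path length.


Path A total = 7 + 3 + 12 = 22
Path B total = 9 + 6 = 15
Critical path = longest path = max(22, 15) = 22

22


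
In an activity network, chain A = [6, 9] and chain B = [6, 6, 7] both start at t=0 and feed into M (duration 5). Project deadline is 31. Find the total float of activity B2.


Forward pass: ES(B2) = sum of predecessors on chain B = 6
EF = ES + duration = 6 + 6 = 12
Backward pass: LF(M) = deadline = 31; LS(M) = 31 - 5 = 26
LF(B2) = LS(M) - sum(successors on chain B) = 26 - 7 = 19
LS = LF - duration = 19 - 6 = 13
Total float = LS - ES = 13 - 6 = 7

7


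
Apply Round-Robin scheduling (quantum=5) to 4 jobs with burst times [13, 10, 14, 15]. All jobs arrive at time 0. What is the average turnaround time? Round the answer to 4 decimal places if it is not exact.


Time quantum = 5
Execution trace:
  J1 runs 5 units, time = 5
  J2 runs 5 units, time = 10
  J3 runs 5 units, time = 15
  J4 runs 5 units, time = 20
  J1 runs 5 units, time = 25
  J2 runs 5 units, time = 30
  J3 runs 5 units, time = 35
  J4 runs 5 units, time = 40
  J1 runs 3 units, time = 43
  J3 runs 4 units, time = 47
  J4 runs 5 units, time = 52
Finish times: [43, 30, 47, 52]
Average turnaround = 172/4 = 43.0

43.0


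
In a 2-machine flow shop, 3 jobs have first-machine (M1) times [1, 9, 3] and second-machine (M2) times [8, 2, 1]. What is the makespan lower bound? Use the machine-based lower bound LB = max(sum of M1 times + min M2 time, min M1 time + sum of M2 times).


LB1 = sum(M1 times) + min(M2 times) = 13 + 1 = 14
LB2 = min(M1 times) + sum(M2 times) = 1 + 11 = 12
Lower bound = max(LB1, LB2) = max(14, 12) = 14

14


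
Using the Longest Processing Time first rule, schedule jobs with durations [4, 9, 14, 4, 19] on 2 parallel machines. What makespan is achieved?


Sort jobs in decreasing order (LPT): [19, 14, 9, 4, 4]
Assign each job to the least loaded machine:
  Machine 1: jobs [19, 4, 4], load = 27
  Machine 2: jobs [14, 9], load = 23
Makespan = max load = 27

27


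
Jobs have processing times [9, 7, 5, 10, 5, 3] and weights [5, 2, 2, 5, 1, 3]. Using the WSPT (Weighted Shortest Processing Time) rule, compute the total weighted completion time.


Compute p/w ratios and sort ascending (WSPT): [(3, 3), (9, 5), (10, 5), (5, 2), (7, 2), (5, 1)]
Compute weighted completion times:
  Job (p=3,w=3): C=3, w*C=3*3=9
  Job (p=9,w=5): C=12, w*C=5*12=60
  Job (p=10,w=5): C=22, w*C=5*22=110
  Job (p=5,w=2): C=27, w*C=2*27=54
  Job (p=7,w=2): C=34, w*C=2*34=68
  Job (p=5,w=1): C=39, w*C=1*39=39
Total weighted completion time = 340

340


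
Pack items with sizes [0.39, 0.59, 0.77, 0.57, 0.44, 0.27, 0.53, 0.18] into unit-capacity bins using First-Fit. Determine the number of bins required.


Place items sequentially using First-Fit:
  Item 0.39 -> new Bin 1
  Item 0.59 -> Bin 1 (now 0.98)
  Item 0.77 -> new Bin 2
  Item 0.57 -> new Bin 3
  Item 0.44 -> new Bin 4
  Item 0.27 -> Bin 3 (now 0.84)
  Item 0.53 -> Bin 4 (now 0.97)
  Item 0.18 -> Bin 2 (now 0.95)
Total bins used = 4

4


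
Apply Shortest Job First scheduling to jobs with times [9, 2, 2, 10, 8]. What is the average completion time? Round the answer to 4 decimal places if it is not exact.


SJF order (ascending): [2, 2, 8, 9, 10]
Completion times:
  Job 1: burst=2, C=2
  Job 2: burst=2, C=4
  Job 3: burst=8, C=12
  Job 4: burst=9, C=21
  Job 5: burst=10, C=31
Average completion = 70/5 = 14.0

14.0


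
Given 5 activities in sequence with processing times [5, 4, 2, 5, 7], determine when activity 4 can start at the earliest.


Activity 4 starts after activities 1 through 3 complete.
Predecessor durations: [5, 4, 2]
ES = 5 + 4 + 2 = 11

11


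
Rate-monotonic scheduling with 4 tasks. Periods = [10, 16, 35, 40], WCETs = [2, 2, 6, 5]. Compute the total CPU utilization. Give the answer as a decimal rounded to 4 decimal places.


Compute individual utilizations (exact fractions):
  Task 1: C/T = 2/10 = 1/5 (approx. 0.2)
  Task 2: C/T = 2/16 = 1/8 (approx. 0.125)
  Task 3: C/T = 6/35 (approx. 0.1714)
  Task 4: C/T = 5/40 = 1/8 (approx. 0.125)
Total utilization U = 1/5 + 1/8 + 6/35 + 1/8 = 87/140
Rounded to 4 decimal places: U = 0.6214
RM (Liu & Layland) bound for 4 tasks = 0.756828; compare with U = 87/140 (approx. 0.621429)
U <= bound, so schedulable by RM sufficient condition.

0.6214


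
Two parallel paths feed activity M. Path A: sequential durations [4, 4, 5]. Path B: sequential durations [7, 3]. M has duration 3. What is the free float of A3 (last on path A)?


ES(A3) = sum of predecessors on chain A = 8
EF(A3) = ES + duration = 8 + 5 = 13
Successor of A3 is M. ES(M) = max(sum(A), sum(B)) = max(13, 10) = 13
Free float = ES(successor) - EF(current) = 13 - 13 = 0

0


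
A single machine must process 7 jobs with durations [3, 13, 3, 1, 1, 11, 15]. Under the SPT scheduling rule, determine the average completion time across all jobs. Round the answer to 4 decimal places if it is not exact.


Sort jobs by processing time (SPT order): [1, 1, 3, 3, 11, 13, 15]
Compute completion times sequentially:
  Job 1: processing = 1, completes at 1
  Job 2: processing = 1, completes at 2
  Job 3: processing = 3, completes at 5
  Job 4: processing = 3, completes at 8
  Job 5: processing = 11, completes at 19
  Job 6: processing = 13, completes at 32
  Job 7: processing = 15, completes at 47
Sum of completion times = 114
Average completion time = 114/7 = 16.2857

16.2857


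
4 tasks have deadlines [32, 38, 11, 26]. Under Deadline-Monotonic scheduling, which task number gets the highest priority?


Sort tasks by relative deadline (ascending):
  Task 3: deadline = 11
  Task 4: deadline = 26
  Task 1: deadline = 32
  Task 2: deadline = 38
Priority order (highest first): [3, 4, 1, 2]
Highest priority task = 3

3


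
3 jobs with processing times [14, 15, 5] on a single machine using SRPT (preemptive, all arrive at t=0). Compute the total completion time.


Since all jobs arrive at t=0, SRPT equals SPT ordering.
SPT order: [5, 14, 15]
Completion times:
  Job 1: p=5, C=5
  Job 2: p=14, C=19
  Job 3: p=15, C=34
Total completion time = 5 + 19 + 34 = 58

58


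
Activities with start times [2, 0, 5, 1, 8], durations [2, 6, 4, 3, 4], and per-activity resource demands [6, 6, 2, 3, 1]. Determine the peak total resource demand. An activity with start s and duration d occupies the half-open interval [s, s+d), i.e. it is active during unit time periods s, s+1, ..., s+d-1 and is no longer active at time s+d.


Each activity i is active on [start_i, start_i + duration_i).
Compute total resource usage per time slot:
  t=0: active resources = [6], total = 6
  t=1: active resources = [6, 3], total = 9
  t=2: active resources = [6, 6, 3], total = 15
  t=3: active resources = [6, 6, 3], total = 15
  t=4: active resources = [6], total = 6
  t=5: active resources = [6, 2], total = 8
  t=6: active resources = [2], total = 2
  t=7: active resources = [2], total = 2
  t=8: active resources = [2, 1], total = 3
  t=9: active resources = [1], total = 1
  t=10: active resources = [1], total = 1
  t=11: active resources = [1], total = 1
Peak resource demand = 15

15


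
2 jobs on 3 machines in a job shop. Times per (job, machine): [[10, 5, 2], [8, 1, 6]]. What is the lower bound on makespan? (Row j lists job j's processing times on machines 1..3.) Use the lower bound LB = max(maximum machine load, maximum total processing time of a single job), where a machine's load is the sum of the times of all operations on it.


Machine loads:
  Machine 1: 10 + 8 = 18
  Machine 2: 5 + 1 = 6
  Machine 3: 2 + 6 = 8
Max machine load = 18
Job totals:
  Job 1: 17
  Job 2: 15
Max job total = 17
Lower bound = max(18, 17) = 18

18


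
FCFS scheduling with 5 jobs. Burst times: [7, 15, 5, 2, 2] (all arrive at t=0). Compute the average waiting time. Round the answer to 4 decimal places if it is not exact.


FCFS order (as given): [7, 15, 5, 2, 2]
Waiting times:
  Job 1: wait = 0
  Job 2: wait = 7
  Job 3: wait = 22
  Job 4: wait = 27
  Job 5: wait = 29
Sum of waiting times = 85
Average waiting time = 85/5 = 17.0

17.0


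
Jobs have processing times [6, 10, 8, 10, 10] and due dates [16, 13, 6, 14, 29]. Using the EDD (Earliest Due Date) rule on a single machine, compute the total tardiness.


Sort by due date (EDD order): [(8, 6), (10, 13), (10, 14), (6, 16), (10, 29)]
Compute completion times and tardiness:
  Job 1: p=8, d=6, C=8, tardiness=max(0,8-6)=2
  Job 2: p=10, d=13, C=18, tardiness=max(0,18-13)=5
  Job 3: p=10, d=14, C=28, tardiness=max(0,28-14)=14
  Job 4: p=6, d=16, C=34, tardiness=max(0,34-16)=18
  Job 5: p=10, d=29, C=44, tardiness=max(0,44-29)=15
Total tardiness = 54

54


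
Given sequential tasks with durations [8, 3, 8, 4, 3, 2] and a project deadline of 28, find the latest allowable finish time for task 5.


LF(activity 5) = deadline - sum of successor durations
Successors: activities 6 through 6 with durations [2]
Sum of successor durations = 2
LF = 28 - 2 = 26

26


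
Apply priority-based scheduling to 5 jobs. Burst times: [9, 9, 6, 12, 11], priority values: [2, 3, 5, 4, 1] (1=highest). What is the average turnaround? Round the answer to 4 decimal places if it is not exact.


Sort by priority (ascending = highest first):
Order: [(1, 11), (2, 9), (3, 9), (4, 12), (5, 6)]
Completion times:
  Priority 1, burst=11, C=11
  Priority 2, burst=9, C=20
  Priority 3, burst=9, C=29
  Priority 4, burst=12, C=41
  Priority 5, burst=6, C=47
Average turnaround = 148/5 = 29.6

29.6


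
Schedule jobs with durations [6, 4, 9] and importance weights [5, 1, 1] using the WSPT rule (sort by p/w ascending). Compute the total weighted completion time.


Compute p/w ratios and sort ascending (WSPT): [(6, 5), (4, 1), (9, 1)]
Compute weighted completion times:
  Job (p=6,w=5): C=6, w*C=5*6=30
  Job (p=4,w=1): C=10, w*C=1*10=10
  Job (p=9,w=1): C=19, w*C=1*19=19
Total weighted completion time = 59

59


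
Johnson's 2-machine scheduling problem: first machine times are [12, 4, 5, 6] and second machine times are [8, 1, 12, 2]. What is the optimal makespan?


Apply Johnson's rule:
  Group 1 (a <= b): [(3, 5, 12)]
  Group 2 (a > b): [(1, 12, 8), (4, 6, 2), (2, 4, 1)]
Optimal job order: [3, 1, 4, 2]
Schedule:
  Job 3: M1 done at 5, M2 done at 17
  Job 1: M1 done at 17, M2 done at 25
  Job 4: M1 done at 23, M2 done at 27
  Job 2: M1 done at 27, M2 done at 28
Makespan = 28

28


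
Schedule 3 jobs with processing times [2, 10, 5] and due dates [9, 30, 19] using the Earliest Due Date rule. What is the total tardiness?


Sort by due date (EDD order): [(2, 9), (5, 19), (10, 30)]
Compute completion times and tardiness:
  Job 1: p=2, d=9, C=2, tardiness=max(0,2-9)=0
  Job 2: p=5, d=19, C=7, tardiness=max(0,7-19)=0
  Job 3: p=10, d=30, C=17, tardiness=max(0,17-30)=0
Total tardiness = 0

0


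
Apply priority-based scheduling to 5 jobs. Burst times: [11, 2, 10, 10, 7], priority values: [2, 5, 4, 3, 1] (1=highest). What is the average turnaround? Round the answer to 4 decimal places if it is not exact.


Sort by priority (ascending = highest first):
Order: [(1, 7), (2, 11), (3, 10), (4, 10), (5, 2)]
Completion times:
  Priority 1, burst=7, C=7
  Priority 2, burst=11, C=18
  Priority 3, burst=10, C=28
  Priority 4, burst=10, C=38
  Priority 5, burst=2, C=40
Average turnaround = 131/5 = 26.2

26.2


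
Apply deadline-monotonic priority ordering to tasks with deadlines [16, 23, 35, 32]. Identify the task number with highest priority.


Sort tasks by relative deadline (ascending):
  Task 1: deadline = 16
  Task 2: deadline = 23
  Task 4: deadline = 32
  Task 3: deadline = 35
Priority order (highest first): [1, 2, 4, 3]
Highest priority task = 1

1


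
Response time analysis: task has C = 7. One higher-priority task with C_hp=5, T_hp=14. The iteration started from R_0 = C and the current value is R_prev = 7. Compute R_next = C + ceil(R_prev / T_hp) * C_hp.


R_next = C + ceil(R_prev / T_hp) * C_hp
ceil(7 / 14) = ceil(0.5) = 1
Interference = 1 * 5 = 5
R_next = 7 + 5 = 12

12


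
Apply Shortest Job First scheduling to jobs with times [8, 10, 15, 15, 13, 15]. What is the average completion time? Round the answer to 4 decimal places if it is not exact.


SJF order (ascending): [8, 10, 13, 15, 15, 15]
Completion times:
  Job 1: burst=8, C=8
  Job 2: burst=10, C=18
  Job 3: burst=13, C=31
  Job 4: burst=15, C=46
  Job 5: burst=15, C=61
  Job 6: burst=15, C=76
Average completion = 240/6 = 40.0

40.0


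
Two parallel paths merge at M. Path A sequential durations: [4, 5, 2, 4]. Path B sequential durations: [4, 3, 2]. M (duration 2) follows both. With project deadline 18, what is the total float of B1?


Forward pass: ES(B1) = sum of predecessors on chain B = 0
EF = ES + duration = 0 + 4 = 4
Backward pass: LF(M) = deadline = 18; LS(M) = 18 - 2 = 16
LF(B1) = LS(M) - sum(successors on chain B) = 16 - 5 = 11
LS = LF - duration = 11 - 4 = 7
Total float = LS - ES = 7 - 0 = 7

7


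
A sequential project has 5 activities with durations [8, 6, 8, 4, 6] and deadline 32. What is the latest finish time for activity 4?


LF(activity 4) = deadline - sum of successor durations
Successors: activities 5 through 5 with durations [6]
Sum of successor durations = 6
LF = 32 - 6 = 26

26


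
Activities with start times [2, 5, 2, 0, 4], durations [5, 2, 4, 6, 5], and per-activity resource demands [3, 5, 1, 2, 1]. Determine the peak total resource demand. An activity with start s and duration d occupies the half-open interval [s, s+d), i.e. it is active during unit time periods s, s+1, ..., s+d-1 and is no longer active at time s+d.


Each activity i is active on [start_i, start_i + duration_i).
Compute total resource usage per time slot:
  t=0: active resources = [2], total = 2
  t=1: active resources = [2], total = 2
  t=2: active resources = [3, 1, 2], total = 6
  t=3: active resources = [3, 1, 2], total = 6
  t=4: active resources = [3, 1, 2, 1], total = 7
  t=5: active resources = [3, 5, 1, 2, 1], total = 12
  t=6: active resources = [3, 5, 1], total = 9
  t=7: active resources = [1], total = 1
  t=8: active resources = [1], total = 1
Peak resource demand = 12

12


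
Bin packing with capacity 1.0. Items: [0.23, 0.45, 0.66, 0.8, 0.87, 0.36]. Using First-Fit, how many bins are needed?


Place items sequentially using First-Fit:
  Item 0.23 -> new Bin 1
  Item 0.45 -> Bin 1 (now 0.68)
  Item 0.66 -> new Bin 2
  Item 0.8 -> new Bin 3
  Item 0.87 -> new Bin 4
  Item 0.36 -> new Bin 5
Total bins used = 5

5


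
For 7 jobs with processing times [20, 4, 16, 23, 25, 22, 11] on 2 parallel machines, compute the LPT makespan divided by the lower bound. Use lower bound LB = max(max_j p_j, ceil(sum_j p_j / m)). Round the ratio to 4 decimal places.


LPT order: [25, 23, 22, 20, 16, 11, 4]
Machine loads after assignment: [61, 60]
LPT makespan = 61
Lower bound = max(max_job, ceil(total/2)) = max(25, 61) = 61
Ratio = 61 / 61 = 1.0

1.0


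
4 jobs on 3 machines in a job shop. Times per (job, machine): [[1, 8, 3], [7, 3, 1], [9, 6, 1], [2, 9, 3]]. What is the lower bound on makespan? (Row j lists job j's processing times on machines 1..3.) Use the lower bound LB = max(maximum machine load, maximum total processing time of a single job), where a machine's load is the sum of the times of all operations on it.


Machine loads:
  Machine 1: 1 + 7 + 9 + 2 = 19
  Machine 2: 8 + 3 + 6 + 9 = 26
  Machine 3: 3 + 1 + 1 + 3 = 8
Max machine load = 26
Job totals:
  Job 1: 12
  Job 2: 11
  Job 3: 16
  Job 4: 14
Max job total = 16
Lower bound = max(26, 16) = 26

26


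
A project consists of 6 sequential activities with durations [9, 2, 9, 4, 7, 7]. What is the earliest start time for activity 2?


Activity 2 starts after activities 1 through 1 complete.
Predecessor durations: [9]
ES = 9 = 9

9


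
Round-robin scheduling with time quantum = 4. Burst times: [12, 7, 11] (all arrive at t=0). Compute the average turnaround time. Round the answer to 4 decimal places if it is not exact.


Time quantum = 4
Execution trace:
  J1 runs 4 units, time = 4
  J2 runs 4 units, time = 8
  J3 runs 4 units, time = 12
  J1 runs 4 units, time = 16
  J2 runs 3 units, time = 19
  J3 runs 4 units, time = 23
  J1 runs 4 units, time = 27
  J3 runs 3 units, time = 30
Finish times: [27, 19, 30]
Average turnaround = 76/3 = 25.3333

25.3333


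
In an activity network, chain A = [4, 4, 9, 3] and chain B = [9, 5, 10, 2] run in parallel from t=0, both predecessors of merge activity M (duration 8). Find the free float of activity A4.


ES(A4) = sum of predecessors on chain A = 17
EF(A4) = ES + duration = 17 + 3 = 20
Successor of A4 is M. ES(M) = max(sum(A), sum(B)) = max(20, 26) = 26
Free float = ES(successor) - EF(current) = 26 - 20 = 6

6


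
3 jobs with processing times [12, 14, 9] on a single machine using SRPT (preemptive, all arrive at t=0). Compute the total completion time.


Since all jobs arrive at t=0, SRPT equals SPT ordering.
SPT order: [9, 12, 14]
Completion times:
  Job 1: p=9, C=9
  Job 2: p=12, C=21
  Job 3: p=14, C=35
Total completion time = 9 + 21 + 35 = 65

65


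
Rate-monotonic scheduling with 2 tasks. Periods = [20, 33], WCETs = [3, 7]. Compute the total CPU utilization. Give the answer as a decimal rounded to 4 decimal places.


Compute individual utilizations (exact fractions):
  Task 1: C/T = 3/20 (approx. 0.15)
  Task 2: C/T = 7/33 (approx. 0.2121)
Total utilization U = 3/20 + 7/33 = 239/660
Rounded to 4 decimal places: U = 0.3621
RM (Liu & Layland) bound for 2 tasks = 0.828427; compare with U = 239/660 (approx. 0.362121)
U <= bound, so schedulable by RM sufficient condition.

0.3621


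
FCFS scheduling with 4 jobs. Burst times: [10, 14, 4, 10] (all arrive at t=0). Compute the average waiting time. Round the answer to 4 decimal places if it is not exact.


FCFS order (as given): [10, 14, 4, 10]
Waiting times:
  Job 1: wait = 0
  Job 2: wait = 10
  Job 3: wait = 24
  Job 4: wait = 28
Sum of waiting times = 62
Average waiting time = 62/4 = 15.5

15.5


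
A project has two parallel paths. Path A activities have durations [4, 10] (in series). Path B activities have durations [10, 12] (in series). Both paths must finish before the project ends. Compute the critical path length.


Path A total = 4 + 10 = 14
Path B total = 10 + 12 = 22
Critical path = longest path = max(14, 22) = 22

22


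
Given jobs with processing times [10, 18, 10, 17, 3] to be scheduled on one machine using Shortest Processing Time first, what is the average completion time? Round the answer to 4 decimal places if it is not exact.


Sort jobs by processing time (SPT order): [3, 10, 10, 17, 18]
Compute completion times sequentially:
  Job 1: processing = 3, completes at 3
  Job 2: processing = 10, completes at 13
  Job 3: processing = 10, completes at 23
  Job 4: processing = 17, completes at 40
  Job 5: processing = 18, completes at 58
Sum of completion times = 137
Average completion time = 137/5 = 27.4

27.4


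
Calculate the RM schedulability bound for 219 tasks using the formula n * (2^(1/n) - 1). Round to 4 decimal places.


Compute 2^(1/219) = 1.0031700697
Subtract 1: 1.0031700697 - 1 = 0.0031700697
Multiply by n: 219 * 0.0031700697 = 0.6942452643
Round to 4 dp: 0.6942

0.6942


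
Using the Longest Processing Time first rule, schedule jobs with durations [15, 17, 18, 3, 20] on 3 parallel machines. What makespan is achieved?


Sort jobs in decreasing order (LPT): [20, 18, 17, 15, 3]
Assign each job to the least loaded machine:
  Machine 1: jobs [20], load = 20
  Machine 2: jobs [18, 3], load = 21
  Machine 3: jobs [17, 15], load = 32
Makespan = max load = 32

32


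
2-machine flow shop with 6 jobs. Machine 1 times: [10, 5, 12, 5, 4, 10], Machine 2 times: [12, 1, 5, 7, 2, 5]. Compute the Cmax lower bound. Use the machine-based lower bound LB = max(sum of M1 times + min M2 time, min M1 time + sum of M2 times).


LB1 = sum(M1 times) + min(M2 times) = 46 + 1 = 47
LB2 = min(M1 times) + sum(M2 times) = 4 + 32 = 36
Lower bound = max(LB1, LB2) = max(47, 36) = 47

47


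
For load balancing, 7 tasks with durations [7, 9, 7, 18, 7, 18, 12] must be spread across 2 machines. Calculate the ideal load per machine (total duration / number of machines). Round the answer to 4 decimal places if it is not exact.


Total processing time = 7 + 9 + 7 + 18 + 7 + 18 + 12 = 78
Number of machines = 2
Ideal balanced load = 78 / 2 = 39.0

39.0


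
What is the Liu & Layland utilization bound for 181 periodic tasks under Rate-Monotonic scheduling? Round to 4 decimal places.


Compute 2^(1/181) = 1.0038368845
Subtract 1: 1.0038368845 - 1 = 0.0038368845
Multiply by n: 181 * 0.0038368845 = 0.6944760945
Round to 4 dp: 0.6945

0.6945


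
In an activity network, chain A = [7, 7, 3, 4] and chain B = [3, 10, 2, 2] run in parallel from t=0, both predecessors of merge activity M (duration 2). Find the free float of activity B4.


ES(B4) = sum of predecessors on chain B = 15
EF(B4) = ES + duration = 15 + 2 = 17
Successor of B4 is M. ES(M) = max(sum(A), sum(B)) = max(21, 17) = 21
Free float = ES(successor) - EF(current) = 21 - 17 = 4

4


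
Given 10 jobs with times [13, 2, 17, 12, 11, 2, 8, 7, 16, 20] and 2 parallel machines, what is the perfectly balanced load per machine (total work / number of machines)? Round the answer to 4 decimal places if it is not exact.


Total processing time = 13 + 2 + 17 + 12 + 11 + 2 + 8 + 7 + 16 + 20 = 108
Number of machines = 2
Ideal balanced load = 108 / 2 = 54.0

54.0


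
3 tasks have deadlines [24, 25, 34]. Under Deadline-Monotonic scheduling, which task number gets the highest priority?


Sort tasks by relative deadline (ascending):
  Task 1: deadline = 24
  Task 2: deadline = 25
  Task 3: deadline = 34
Priority order (highest first): [1, 2, 3]
Highest priority task = 1

1


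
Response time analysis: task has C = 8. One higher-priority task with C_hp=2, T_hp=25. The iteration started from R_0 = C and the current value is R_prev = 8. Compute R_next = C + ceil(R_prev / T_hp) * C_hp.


R_next = C + ceil(R_prev / T_hp) * C_hp
ceil(8 / 25) = ceil(0.32) = 1
Interference = 1 * 2 = 2
R_next = 8 + 2 = 10

10


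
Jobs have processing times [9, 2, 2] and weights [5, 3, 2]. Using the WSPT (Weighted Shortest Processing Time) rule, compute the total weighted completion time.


Compute p/w ratios and sort ascending (WSPT): [(2, 3), (2, 2), (9, 5)]
Compute weighted completion times:
  Job (p=2,w=3): C=2, w*C=3*2=6
  Job (p=2,w=2): C=4, w*C=2*4=8
  Job (p=9,w=5): C=13, w*C=5*13=65
Total weighted completion time = 79

79


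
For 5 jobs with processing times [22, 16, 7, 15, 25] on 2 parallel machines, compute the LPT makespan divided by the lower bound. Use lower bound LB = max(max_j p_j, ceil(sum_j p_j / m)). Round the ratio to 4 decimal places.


LPT order: [25, 22, 16, 15, 7]
Machine loads after assignment: [40, 45]
LPT makespan = 45
Lower bound = max(max_job, ceil(total/2)) = max(25, 43) = 43
Ratio = 45 / 43 = 1.0465

1.0465


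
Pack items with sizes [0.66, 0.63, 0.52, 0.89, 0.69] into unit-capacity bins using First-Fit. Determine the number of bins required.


Place items sequentially using First-Fit:
  Item 0.66 -> new Bin 1
  Item 0.63 -> new Bin 2
  Item 0.52 -> new Bin 3
  Item 0.89 -> new Bin 4
  Item 0.69 -> new Bin 5
Total bins used = 5

5


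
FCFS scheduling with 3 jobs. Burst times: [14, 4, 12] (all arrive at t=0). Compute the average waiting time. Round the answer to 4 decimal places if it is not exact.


FCFS order (as given): [14, 4, 12]
Waiting times:
  Job 1: wait = 0
  Job 2: wait = 14
  Job 3: wait = 18
Sum of waiting times = 32
Average waiting time = 32/3 = 10.6667

10.6667


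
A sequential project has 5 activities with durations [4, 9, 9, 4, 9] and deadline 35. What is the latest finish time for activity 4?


LF(activity 4) = deadline - sum of successor durations
Successors: activities 5 through 5 with durations [9]
Sum of successor durations = 9
LF = 35 - 9 = 26

26


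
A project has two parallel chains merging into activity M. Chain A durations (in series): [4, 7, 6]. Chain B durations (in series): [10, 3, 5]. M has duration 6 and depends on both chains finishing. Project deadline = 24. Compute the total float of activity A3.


Forward pass: ES(A3) = sum of predecessors on chain A = 11
EF = ES + duration = 11 + 6 = 17
Backward pass: LF(M) = deadline = 24; LS(M) = 24 - 6 = 18
LF(A3) = LS(M) - sum(successors on chain A) = 18 - 0 = 18
LS = LF - duration = 18 - 6 = 12
Total float = LS - ES = 12 - 11 = 1

1


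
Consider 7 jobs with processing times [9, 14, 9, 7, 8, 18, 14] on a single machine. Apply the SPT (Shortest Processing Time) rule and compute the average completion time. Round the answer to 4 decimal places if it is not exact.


Sort jobs by processing time (SPT order): [7, 8, 9, 9, 14, 14, 18]
Compute completion times sequentially:
  Job 1: processing = 7, completes at 7
  Job 2: processing = 8, completes at 15
  Job 3: processing = 9, completes at 24
  Job 4: processing = 9, completes at 33
  Job 5: processing = 14, completes at 47
  Job 6: processing = 14, completes at 61
  Job 7: processing = 18, completes at 79
Sum of completion times = 266
Average completion time = 266/7 = 38.0

38.0


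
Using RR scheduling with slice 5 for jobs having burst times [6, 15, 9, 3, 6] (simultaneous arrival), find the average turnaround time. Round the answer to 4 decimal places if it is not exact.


Time quantum = 5
Execution trace:
  J1 runs 5 units, time = 5
  J2 runs 5 units, time = 10
  J3 runs 5 units, time = 15
  J4 runs 3 units, time = 18
  J5 runs 5 units, time = 23
  J1 runs 1 units, time = 24
  J2 runs 5 units, time = 29
  J3 runs 4 units, time = 33
  J5 runs 1 units, time = 34
  J2 runs 5 units, time = 39
Finish times: [24, 39, 33, 18, 34]
Average turnaround = 148/5 = 29.6

29.6


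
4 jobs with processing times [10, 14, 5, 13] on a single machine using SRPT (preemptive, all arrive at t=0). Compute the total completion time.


Since all jobs arrive at t=0, SRPT equals SPT ordering.
SPT order: [5, 10, 13, 14]
Completion times:
  Job 1: p=5, C=5
  Job 2: p=10, C=15
  Job 3: p=13, C=28
  Job 4: p=14, C=42
Total completion time = 5 + 15 + 28 + 42 = 90

90


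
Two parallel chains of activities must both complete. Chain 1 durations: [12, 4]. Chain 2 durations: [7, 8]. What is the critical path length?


Path A total = 12 + 4 = 16
Path B total = 7 + 8 = 15
Critical path = longest path = max(16, 15) = 16

16


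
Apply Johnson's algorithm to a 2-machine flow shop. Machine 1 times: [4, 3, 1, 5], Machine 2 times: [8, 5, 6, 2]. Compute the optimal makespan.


Apply Johnson's rule:
  Group 1 (a <= b): [(3, 1, 6), (2, 3, 5), (1, 4, 8)]
  Group 2 (a > b): [(4, 5, 2)]
Optimal job order: [3, 2, 1, 4]
Schedule:
  Job 3: M1 done at 1, M2 done at 7
  Job 2: M1 done at 4, M2 done at 12
  Job 1: M1 done at 8, M2 done at 20
  Job 4: M1 done at 13, M2 done at 22
Makespan = 22

22


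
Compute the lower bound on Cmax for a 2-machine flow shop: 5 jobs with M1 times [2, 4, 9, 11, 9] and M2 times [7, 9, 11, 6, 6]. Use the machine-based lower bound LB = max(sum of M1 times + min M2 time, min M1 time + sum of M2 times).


LB1 = sum(M1 times) + min(M2 times) = 35 + 6 = 41
LB2 = min(M1 times) + sum(M2 times) = 2 + 39 = 41
Lower bound = max(LB1, LB2) = max(41, 41) = 41

41


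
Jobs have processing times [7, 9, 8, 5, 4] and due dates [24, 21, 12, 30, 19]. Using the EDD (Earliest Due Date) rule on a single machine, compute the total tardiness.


Sort by due date (EDD order): [(8, 12), (4, 19), (9, 21), (7, 24), (5, 30)]
Compute completion times and tardiness:
  Job 1: p=8, d=12, C=8, tardiness=max(0,8-12)=0
  Job 2: p=4, d=19, C=12, tardiness=max(0,12-19)=0
  Job 3: p=9, d=21, C=21, tardiness=max(0,21-21)=0
  Job 4: p=7, d=24, C=28, tardiness=max(0,28-24)=4
  Job 5: p=5, d=30, C=33, tardiness=max(0,33-30)=3
Total tardiness = 7

7


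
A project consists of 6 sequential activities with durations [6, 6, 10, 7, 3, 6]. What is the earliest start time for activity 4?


Activity 4 starts after activities 1 through 3 complete.
Predecessor durations: [6, 6, 10]
ES = 6 + 6 + 10 = 22

22


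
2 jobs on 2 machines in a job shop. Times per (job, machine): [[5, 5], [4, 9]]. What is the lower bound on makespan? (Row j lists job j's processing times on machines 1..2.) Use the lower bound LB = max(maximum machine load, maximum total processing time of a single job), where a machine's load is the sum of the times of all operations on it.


Machine loads:
  Machine 1: 5 + 4 = 9
  Machine 2: 5 + 9 = 14
Max machine load = 14
Job totals:
  Job 1: 10
  Job 2: 13
Max job total = 13
Lower bound = max(14, 13) = 14

14


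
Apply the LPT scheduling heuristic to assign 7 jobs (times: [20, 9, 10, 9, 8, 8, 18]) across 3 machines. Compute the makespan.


Sort jobs in decreasing order (LPT): [20, 18, 10, 9, 9, 8, 8]
Assign each job to the least loaded machine:
  Machine 1: jobs [20, 8], load = 28
  Machine 2: jobs [18, 9], load = 27
  Machine 3: jobs [10, 9, 8], load = 27
Makespan = max load = 28

28


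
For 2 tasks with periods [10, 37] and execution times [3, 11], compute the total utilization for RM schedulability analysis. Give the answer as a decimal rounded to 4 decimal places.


Compute individual utilizations (exact fractions):
  Task 1: C/T = 3/10 (approx. 0.3)
  Task 2: C/T = 11/37 (approx. 0.2973)
Total utilization U = 3/10 + 11/37 = 221/370
Rounded to 4 decimal places: U = 0.5973
RM (Liu & Layland) bound for 2 tasks = 0.828427; compare with U = 221/370 (approx. 0.597297)
U <= bound, so schedulable by RM sufficient condition.

0.5973


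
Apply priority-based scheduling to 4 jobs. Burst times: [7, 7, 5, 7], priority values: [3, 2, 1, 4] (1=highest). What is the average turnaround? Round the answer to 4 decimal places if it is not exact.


Sort by priority (ascending = highest first):
Order: [(1, 5), (2, 7), (3, 7), (4, 7)]
Completion times:
  Priority 1, burst=5, C=5
  Priority 2, burst=7, C=12
  Priority 3, burst=7, C=19
  Priority 4, burst=7, C=26
Average turnaround = 62/4 = 15.5

15.5


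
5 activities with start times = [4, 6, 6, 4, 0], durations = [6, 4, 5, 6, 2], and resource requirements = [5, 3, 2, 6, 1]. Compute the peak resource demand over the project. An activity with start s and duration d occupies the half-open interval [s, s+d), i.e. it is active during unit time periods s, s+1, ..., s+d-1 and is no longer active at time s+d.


Each activity i is active on [start_i, start_i + duration_i).
Compute total resource usage per time slot:
  t=0: active resources = [1], total = 1
  t=1: active resources = [1], total = 1
  t=2: active resources = [], total = 0
  t=3: active resources = [], total = 0
  t=4: active resources = [5, 6], total = 11
  t=5: active resources = [5, 6], total = 11
  t=6: active resources = [5, 3, 2, 6], total = 16
  t=7: active resources = [5, 3, 2, 6], total = 16
  t=8: active resources = [5, 3, 2, 6], total = 16
  t=9: active resources = [5, 3, 2, 6], total = 16
  t=10: active resources = [2], total = 2
Peak resource demand = 16

16


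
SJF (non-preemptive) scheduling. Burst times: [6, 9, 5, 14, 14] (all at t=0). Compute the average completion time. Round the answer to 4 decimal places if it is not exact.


SJF order (ascending): [5, 6, 9, 14, 14]
Completion times:
  Job 1: burst=5, C=5
  Job 2: burst=6, C=11
  Job 3: burst=9, C=20
  Job 4: burst=14, C=34
  Job 5: burst=14, C=48
Average completion = 118/5 = 23.6

23.6


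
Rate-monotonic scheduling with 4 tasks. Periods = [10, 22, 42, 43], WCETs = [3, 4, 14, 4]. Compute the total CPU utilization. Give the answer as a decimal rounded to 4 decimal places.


Compute individual utilizations (exact fractions):
  Task 1: C/T = 3/10 (approx. 0.3)
  Task 2: C/T = 4/22 = 2/11 (approx. 0.1818)
  Task 3: C/T = 14/42 = 1/3 (approx. 0.3333)
  Task 4: C/T = 4/43 (approx. 0.093)
Total utilization U = 3/10 + 2/11 + 1/3 + 4/43 = 12887/14190
Rounded to 4 decimal places: U = 0.9082
RM (Liu & Layland) bound for 4 tasks = 0.756828; compare with U = 12887/14190 (approx. 0.908175)
bound < U <= 1, so the RM sufficient condition is not met (inconclusive; an exact test such as response-time analysis is needed).

0.9082


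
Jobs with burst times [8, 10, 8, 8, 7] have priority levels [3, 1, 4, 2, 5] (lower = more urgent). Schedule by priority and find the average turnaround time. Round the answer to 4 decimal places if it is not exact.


Sort by priority (ascending = highest first):
Order: [(1, 10), (2, 8), (3, 8), (4, 8), (5, 7)]
Completion times:
  Priority 1, burst=10, C=10
  Priority 2, burst=8, C=18
  Priority 3, burst=8, C=26
  Priority 4, burst=8, C=34
  Priority 5, burst=7, C=41
Average turnaround = 129/5 = 25.8

25.8


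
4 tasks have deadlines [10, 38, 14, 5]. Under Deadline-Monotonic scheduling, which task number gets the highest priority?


Sort tasks by relative deadline (ascending):
  Task 4: deadline = 5
  Task 1: deadline = 10
  Task 3: deadline = 14
  Task 2: deadline = 38
Priority order (highest first): [4, 1, 3, 2]
Highest priority task = 4

4


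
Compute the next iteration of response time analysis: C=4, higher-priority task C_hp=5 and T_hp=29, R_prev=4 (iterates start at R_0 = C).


R_next = C + ceil(R_prev / T_hp) * C_hp
ceil(4 / 29) = ceil(0.1379) = 1
Interference = 1 * 5 = 5
R_next = 4 + 5 = 9

9


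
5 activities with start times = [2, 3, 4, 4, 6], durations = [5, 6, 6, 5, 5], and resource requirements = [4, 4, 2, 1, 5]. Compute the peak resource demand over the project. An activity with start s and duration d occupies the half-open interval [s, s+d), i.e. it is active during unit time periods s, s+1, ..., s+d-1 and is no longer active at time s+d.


Each activity i is active on [start_i, start_i + duration_i).
Compute total resource usage per time slot:
  t=0: active resources = [], total = 0
  t=1: active resources = [], total = 0
  t=2: active resources = [4], total = 4
  t=3: active resources = [4, 4], total = 8
  t=4: active resources = [4, 4, 2, 1], total = 11
  t=5: active resources = [4, 4, 2, 1], total = 11
  t=6: active resources = [4, 4, 2, 1, 5], total = 16
  t=7: active resources = [4, 2, 1, 5], total = 12
  t=8: active resources = [4, 2, 1, 5], total = 12
  t=9: active resources = [2, 5], total = 7
  t=10: active resources = [5], total = 5
Peak resource demand = 16

16


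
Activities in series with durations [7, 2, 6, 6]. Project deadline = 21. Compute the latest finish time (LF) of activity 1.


LF(activity 1) = deadline - sum of successor durations
Successors: activities 2 through 4 with durations [2, 6, 6]
Sum of successor durations = 14
LF = 21 - 14 = 7

7


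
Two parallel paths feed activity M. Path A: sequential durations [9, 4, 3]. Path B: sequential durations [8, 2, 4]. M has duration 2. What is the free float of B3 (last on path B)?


ES(B3) = sum of predecessors on chain B = 10
EF(B3) = ES + duration = 10 + 4 = 14
Successor of B3 is M. ES(M) = max(sum(A), sum(B)) = max(16, 14) = 16
Free float = ES(successor) - EF(current) = 16 - 14 = 2

2


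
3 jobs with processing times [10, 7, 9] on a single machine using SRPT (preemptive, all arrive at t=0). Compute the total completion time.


Since all jobs arrive at t=0, SRPT equals SPT ordering.
SPT order: [7, 9, 10]
Completion times:
  Job 1: p=7, C=7
  Job 2: p=9, C=16
  Job 3: p=10, C=26
Total completion time = 7 + 16 + 26 = 49

49


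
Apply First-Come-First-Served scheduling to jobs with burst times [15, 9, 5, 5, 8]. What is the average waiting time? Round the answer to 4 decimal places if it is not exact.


FCFS order (as given): [15, 9, 5, 5, 8]
Waiting times:
  Job 1: wait = 0
  Job 2: wait = 15
  Job 3: wait = 24
  Job 4: wait = 29
  Job 5: wait = 34
Sum of waiting times = 102
Average waiting time = 102/5 = 20.4

20.4


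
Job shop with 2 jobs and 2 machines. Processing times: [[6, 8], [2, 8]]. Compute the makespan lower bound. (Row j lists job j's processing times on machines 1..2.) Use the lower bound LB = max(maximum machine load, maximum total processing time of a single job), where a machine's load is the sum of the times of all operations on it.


Machine loads:
  Machine 1: 6 + 2 = 8
  Machine 2: 8 + 8 = 16
Max machine load = 16
Job totals:
  Job 1: 14
  Job 2: 10
Max job total = 14
Lower bound = max(16, 14) = 16

16


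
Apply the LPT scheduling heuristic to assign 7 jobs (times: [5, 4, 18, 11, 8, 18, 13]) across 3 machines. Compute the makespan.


Sort jobs in decreasing order (LPT): [18, 18, 13, 11, 8, 5, 4]
Assign each job to the least loaded machine:
  Machine 1: jobs [18, 8], load = 26
  Machine 2: jobs [18, 5, 4], load = 27
  Machine 3: jobs [13, 11], load = 24
Makespan = max load = 27

27


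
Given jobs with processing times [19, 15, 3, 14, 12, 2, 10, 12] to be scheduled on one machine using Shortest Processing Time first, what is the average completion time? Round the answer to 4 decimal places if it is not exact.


Sort jobs by processing time (SPT order): [2, 3, 10, 12, 12, 14, 15, 19]
Compute completion times sequentially:
  Job 1: processing = 2, completes at 2
  Job 2: processing = 3, completes at 5
  Job 3: processing = 10, completes at 15
  Job 4: processing = 12, completes at 27
  Job 5: processing = 12, completes at 39
  Job 6: processing = 14, completes at 53
  Job 7: processing = 15, completes at 68
  Job 8: processing = 19, completes at 87
Sum of completion times = 296
Average completion time = 296/8 = 37.0

37.0


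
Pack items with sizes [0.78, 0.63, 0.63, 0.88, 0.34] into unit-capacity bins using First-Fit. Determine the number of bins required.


Place items sequentially using First-Fit:
  Item 0.78 -> new Bin 1
  Item 0.63 -> new Bin 2
  Item 0.63 -> new Bin 3
  Item 0.88 -> new Bin 4
  Item 0.34 -> Bin 2 (now 0.97)
Total bins used = 4

4


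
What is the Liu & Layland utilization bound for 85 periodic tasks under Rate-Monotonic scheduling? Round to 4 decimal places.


Compute 2^(1/85) = 1.0081880126
Subtract 1: 1.0081880126 - 1 = 0.0081880126
Multiply by n: 85 * 0.0081880126 = 0.6959810710
Round to 4 dp: 0.6960

0.6960


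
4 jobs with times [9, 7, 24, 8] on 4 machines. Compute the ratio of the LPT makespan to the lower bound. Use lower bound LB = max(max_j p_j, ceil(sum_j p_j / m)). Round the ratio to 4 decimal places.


LPT order: [24, 9, 8, 7]
Machine loads after assignment: [24, 9, 8, 7]
LPT makespan = 24
Lower bound = max(max_job, ceil(total/4)) = max(24, 12) = 24
Ratio = 24 / 24 = 1.0

1.0
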